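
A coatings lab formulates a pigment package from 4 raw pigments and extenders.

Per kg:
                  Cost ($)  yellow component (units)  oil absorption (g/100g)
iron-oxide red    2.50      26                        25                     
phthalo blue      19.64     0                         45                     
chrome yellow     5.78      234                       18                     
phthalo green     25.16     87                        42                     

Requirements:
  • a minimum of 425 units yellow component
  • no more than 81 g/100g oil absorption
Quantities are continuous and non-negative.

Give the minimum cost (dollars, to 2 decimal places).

Let x1 = kg of iron-oxide red, x2 = kg of phthalo blue, x3 = kg of chrome yellow, x4 = kg of phthalo green.
Minimise 2.5x1 + 19.64x2 + 5.78x3 + 25.16x4 subject to:
  26x1 + 234x3 + 87x4 ≥ 425   (yellow component)
  25x1 + 45x2 + 18x3 + 42x4 ≤ 81   (oil absorption)
  x1, x2, x3, x4 ≥ 0.
At the optimum only chrome yellow is positive (iron-oxide red, phthalo blue, phthalo green = 0). The yellow component requirement is met with equality.
That vertex is x3 = 1.816.
Total cost: 5.78·1.816 = 10.4965.

$10.50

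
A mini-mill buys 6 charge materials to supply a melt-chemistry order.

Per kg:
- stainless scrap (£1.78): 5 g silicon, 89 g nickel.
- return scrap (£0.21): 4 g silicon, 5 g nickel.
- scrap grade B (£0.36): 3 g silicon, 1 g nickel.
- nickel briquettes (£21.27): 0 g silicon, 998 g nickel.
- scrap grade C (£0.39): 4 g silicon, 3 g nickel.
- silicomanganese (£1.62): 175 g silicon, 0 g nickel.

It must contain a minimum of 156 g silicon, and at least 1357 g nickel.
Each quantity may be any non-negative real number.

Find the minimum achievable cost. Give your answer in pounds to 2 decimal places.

£27.88

Let x1 = kg of stainless scrap, x2 = kg of return scrap, x3 = kg of scrap grade B, x4 = kg of nickel briquettes, x5 = kg of scrap grade C, x6 = kg of silicomanganese.
Minimise 1.78x1 + 0.21x2 + 0.36x3 + 21.27x4 + 0.39x5 + 1.62x6 subject to:
  5x1 + 4x2 + 3x3 + 4x5 + 175x6 ≥ 156   (silicon)
  89x1 + 5x2 + 1x3 + 998x4 + 3x5 ≥ 1357   (nickel)
  x1, x2, x3, x4, x5, x6 ≥ 0.
The cheapest feasible vertex uses only stainless scrap, silicomanganese; return scrap, scrap grade B, nickel briquettes, scrap grade C are not used. The silicon and nickel requirements are met with equality.
Solving gives x1 = 15.25, x6 = 0.4558.
Objective = 1.78·15.25 + 1.62·0.4558 = 27.8834.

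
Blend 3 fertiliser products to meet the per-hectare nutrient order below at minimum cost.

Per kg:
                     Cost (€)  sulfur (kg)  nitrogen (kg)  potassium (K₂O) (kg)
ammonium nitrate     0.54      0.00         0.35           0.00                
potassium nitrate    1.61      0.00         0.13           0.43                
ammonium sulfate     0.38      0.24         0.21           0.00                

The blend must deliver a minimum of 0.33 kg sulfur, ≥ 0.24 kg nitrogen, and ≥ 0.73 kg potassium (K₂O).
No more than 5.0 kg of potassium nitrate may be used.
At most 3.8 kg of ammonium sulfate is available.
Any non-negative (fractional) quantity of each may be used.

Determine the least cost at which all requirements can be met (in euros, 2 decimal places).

Set it up as a linear program. Let x1 = kg of ammonium nitrate, x2 = kg of potassium nitrate, x3 = kg of ammonium sulfate.
Minimise 0.54x1 + 1.61x2 + 0.38x3 s.t.:
  0.24x3 ≥ 0.33   (sulfur)
  0.35x1 + 0.13x2 + 0.21x3 ≥ 0.24   (nitrogen)
  0.43x2 ≥ 0.73   (potassium (K₂O))
  x2 ≤ 5
  x3 ≤ 3.8
  x1, x2, x3 ≥ 0.
At the optimum only potassium nitrate, ammonium sulfate are positive (ammonium nitrate = 0). There the sulfur and potassium (K₂O) constraints are tight.
Optimal quantities: potassium nitrate = 1.698 kg, ammonium sulfate = 1.375 kg.
Objective = 1.61·1.698 + 0.38·1.375 = 3.2563.

€3.26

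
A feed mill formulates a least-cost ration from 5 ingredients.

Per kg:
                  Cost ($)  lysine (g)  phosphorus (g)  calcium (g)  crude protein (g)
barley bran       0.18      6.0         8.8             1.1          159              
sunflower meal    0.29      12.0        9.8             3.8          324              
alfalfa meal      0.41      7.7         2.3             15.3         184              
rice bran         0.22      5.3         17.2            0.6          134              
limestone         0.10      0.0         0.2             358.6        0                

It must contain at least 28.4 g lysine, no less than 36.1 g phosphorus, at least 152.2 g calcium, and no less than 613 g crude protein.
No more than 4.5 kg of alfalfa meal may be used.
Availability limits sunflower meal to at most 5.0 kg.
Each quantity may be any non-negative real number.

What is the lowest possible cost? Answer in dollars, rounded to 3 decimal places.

This is a linear program. Let x1 = kg of barley bran, x2 = kg of sunflower meal, x3 = kg of alfalfa meal, x4 = kg of rice bran, x5 = kg of limestone.
Minimize 0.18x1 + 0.29x2 + 0.41x3 + 0.22x4 + 0.1x5 s.t.:
  6x1 + 12x2 + 7.7x3 + 5.3x4 ≥ 28.4   (lysine)
  8.8x1 + 9.8x2 + 2.3x3 + 17.2x4 + 0.2x5 ≥ 36.1   (phosphorus)
  1.1x1 + 3.8x2 + 15.3x3 + 0.6x4 + 358.6x5 ≥ 152.2   (calcium)
  159x1 + 324x2 + 184x3 + 134x4 ≥ 613   (crude protein)
  x3 ≤ 4.5
  x2 ≤ 5
  x1, x2, x3, x4, x5 ≥ 0.
At the optimum only sunflower meal, rice bran, limestone are positive (barley bran, alfalfa meal = 0). Binding constraints: lysine, phosphorus, calcium.
Solving gives x2 = 1.927, x4 = 0.9965, x5 = 0.4023.
Total cost: 0.29·1.927 + 0.22·0.9965 + 0.1·0.4023 = 0.81829.

$0.818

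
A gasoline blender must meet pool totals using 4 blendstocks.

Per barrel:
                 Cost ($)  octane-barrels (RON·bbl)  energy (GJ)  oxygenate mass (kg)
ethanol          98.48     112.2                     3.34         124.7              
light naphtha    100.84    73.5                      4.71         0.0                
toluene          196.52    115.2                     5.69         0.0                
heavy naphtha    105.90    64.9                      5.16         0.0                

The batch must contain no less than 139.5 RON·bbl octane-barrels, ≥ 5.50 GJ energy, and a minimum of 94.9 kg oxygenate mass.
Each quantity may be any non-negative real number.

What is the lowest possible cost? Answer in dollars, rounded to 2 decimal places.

$141.85

Treat it as an LP. Let x1 = barrels of ethanol, x2 = barrels of light naphtha, x3 = barrels of toluene, x4 = barrels of heavy naphtha.
Minimise 98.48x1 + 100.84x2 + 196.52x3 + 105.9x4 subject to:
  112.2x1 + 73.5x2 + 115.2x3 + 64.9x4 ≥ 139.5   (octane-barrels)
  3.34x1 + 4.71x2 + 5.69x3 + 5.16x4 ≥ 5.5   (energy)
  124.7x1 ≥ 94.9   (oxygenate mass)
  x1, x2, x3, x4 ≥ 0.
The cheapest feasible vertex uses only ethanol, light naphtha; toluene, heavy naphtha are not used. There the octane-barrels and energy constraints are tight.
That vertex is x1 = 0.8934, x2 = 0.5342.
Objective = 98.48·0.8934 + 100.84·0.5342 = 141.8508.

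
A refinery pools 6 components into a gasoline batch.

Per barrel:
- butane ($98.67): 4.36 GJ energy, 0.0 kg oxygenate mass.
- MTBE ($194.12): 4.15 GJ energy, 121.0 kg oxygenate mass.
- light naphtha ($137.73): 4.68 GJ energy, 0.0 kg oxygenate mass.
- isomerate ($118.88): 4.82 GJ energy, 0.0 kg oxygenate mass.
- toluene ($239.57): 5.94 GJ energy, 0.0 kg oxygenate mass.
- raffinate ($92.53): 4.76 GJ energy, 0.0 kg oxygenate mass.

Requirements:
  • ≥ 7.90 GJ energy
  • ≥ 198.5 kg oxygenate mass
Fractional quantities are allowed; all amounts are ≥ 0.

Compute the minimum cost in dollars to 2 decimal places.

$339.68

Let x1 = barrels of butane, x2 = barrels of MTBE, x3 = barrels of light naphtha, x4 = barrels of isomerate, x5 = barrels of toluene, x6 = barrels of raffinate.
Minimize 98.67x1 + 194.12x2 + 137.73x3 + 118.88x4 + 239.57x5 + 92.53x6 s.t.:
  4.36x1 + 4.15x2 + 4.68x3 + 4.82x4 + 5.94x5 + 4.76x6 ≥ 7.9   (energy)
  121x2 ≥ 198.5   (oxygenate mass)
  x1, x2, x3, x4, x5, x6 ≥ 0.
At the optimum only MTBE, raffinate are positive (butane, light naphtha, isomerate, toluene = 0). Binding constraints: energy and oxygenate mass.
Solving gives x2 = 1.6405, x6 = 0.2294.
Hence cost = 194.12·1.6405 + 92.53·0.2294 = $339.6802.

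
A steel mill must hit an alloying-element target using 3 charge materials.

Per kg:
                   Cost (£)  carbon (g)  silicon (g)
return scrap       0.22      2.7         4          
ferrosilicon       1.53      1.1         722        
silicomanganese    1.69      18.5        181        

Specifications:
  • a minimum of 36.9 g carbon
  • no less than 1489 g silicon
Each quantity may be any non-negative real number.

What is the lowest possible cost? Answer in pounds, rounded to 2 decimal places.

£5.64

This is a linear program. Let x1 = kg of return scrap, x2 = kg of ferrosilicon, x3 = kg of silicomanganese.
min 0.22x1 + 1.53x2 + 1.69x3 subject to:
  2.7x1 + 1.1x2 + 18.5x3 ≥ 36.9   (carbon)
  4x1 + 722x2 + 181x3 ≥ 1489   (silicon)
  x1, x2, x3 ≥ 0.
The cheapest feasible vertex uses only ferrosilicon, silicomanganese; return scrap is not used. There the carbon and silicon constraints are tight.
So ferrosilicon = 1.586 kg, silicomanganese = 1.9 kg.
Objective = 1.53·1.586 + 1.69·1.9 = 5.6376.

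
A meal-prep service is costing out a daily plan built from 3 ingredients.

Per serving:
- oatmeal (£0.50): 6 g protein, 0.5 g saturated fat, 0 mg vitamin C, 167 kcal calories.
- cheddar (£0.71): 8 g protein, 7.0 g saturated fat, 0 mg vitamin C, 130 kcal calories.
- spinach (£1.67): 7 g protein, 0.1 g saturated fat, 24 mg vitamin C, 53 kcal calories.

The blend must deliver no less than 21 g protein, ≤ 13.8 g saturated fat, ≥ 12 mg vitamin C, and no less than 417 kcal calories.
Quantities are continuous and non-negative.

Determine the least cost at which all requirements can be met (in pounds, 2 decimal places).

Let x1 = servings of oatmeal, x2 = servings of cheddar, x3 = servings of spinach.
Minimize 0.5x1 + 0.71x2 + 1.67x3 with:
  6x1 + 8x2 + 7x3 ≥ 21   (protein)
  0.5x1 + 7x2 + 0.1x3 ≤ 13.8   (saturated fat)
  24x3 ≥ 12   (vitamin C)
  167x1 + 130x2 + 53x3 ≥ 417   (calories)
  x1, x2, x3 ≥ 0.
At the optimum only oatmeal, spinach are positive (cheddar = 0). Binding constraints: protein and vitamin C.
Optimal quantities: oatmeal = 2.917 servings, spinach = 0.5 servings.
Cost = 0.5·2.917 + 1.67·0.5 = 2.2935.

£2.29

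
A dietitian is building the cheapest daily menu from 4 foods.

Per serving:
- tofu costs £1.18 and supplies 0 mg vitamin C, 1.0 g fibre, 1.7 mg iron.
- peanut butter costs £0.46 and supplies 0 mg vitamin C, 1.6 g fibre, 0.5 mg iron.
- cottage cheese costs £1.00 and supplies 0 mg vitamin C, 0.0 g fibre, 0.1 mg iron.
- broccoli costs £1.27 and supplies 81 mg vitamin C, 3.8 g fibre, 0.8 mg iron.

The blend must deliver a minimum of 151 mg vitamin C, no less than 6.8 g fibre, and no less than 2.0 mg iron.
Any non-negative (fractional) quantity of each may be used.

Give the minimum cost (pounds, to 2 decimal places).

Let x1 = servings of tofu, x2 = servings of peanut butter, x3 = servings of cottage cheese, x4 = servings of broccoli.
min 1.18x1 + 0.46x2 + 1x3 + 1.27x4 subject to:
  81x4 ≥ 151   (vitamin C)
  1x1 + 1.6x2 + 3.8x4 ≥ 6.8   (fibre)
  1.7x1 + 0.5x2 + 0.1x3 + 0.8x4 ≥ 2   (iron)
  x1, x2, x3, x4 ≥ 0.
At the optimum only tofu, broccoli are positive (peanut butter, cottage cheese = 0). There the vitamin C and iron constraints are tight.
So tofu = 0.2992 servings, broccoli = 1.864 servings.
Objective = 1.18·0.2992 + 1.27·1.864 = 2.7203.

£2.72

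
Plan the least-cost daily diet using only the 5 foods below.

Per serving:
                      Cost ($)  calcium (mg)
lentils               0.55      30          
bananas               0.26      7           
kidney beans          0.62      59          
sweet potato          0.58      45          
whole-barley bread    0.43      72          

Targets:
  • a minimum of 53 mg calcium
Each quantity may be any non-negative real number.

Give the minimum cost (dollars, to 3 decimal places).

$0.317

Treat it as an LP. Let x1 = servings of lentils, x2 = servings of bananas, x3 = servings of kidney beans, x4 = servings of sweet potato, x5 = servings of whole-barley bread.
Minimize 0.55x1 + 0.26x2 + 0.62x3 + 0.58x4 + 0.43x5 s.t.:
  30x1 + 7x2 + 59x3 + 45x4 + 72x5 ≥ 53   (calcium)
  x1, x2, x3, x4, x5 ≥ 0.
The minimum-cost mix takes nothing from lentils, bananas, kidney beans, sweet potato — only whole-barley bread. Binding constraint: calcium.
Solving gives x5 = 0.7361.
Total cost: 0.43·0.7361 = 0.31652.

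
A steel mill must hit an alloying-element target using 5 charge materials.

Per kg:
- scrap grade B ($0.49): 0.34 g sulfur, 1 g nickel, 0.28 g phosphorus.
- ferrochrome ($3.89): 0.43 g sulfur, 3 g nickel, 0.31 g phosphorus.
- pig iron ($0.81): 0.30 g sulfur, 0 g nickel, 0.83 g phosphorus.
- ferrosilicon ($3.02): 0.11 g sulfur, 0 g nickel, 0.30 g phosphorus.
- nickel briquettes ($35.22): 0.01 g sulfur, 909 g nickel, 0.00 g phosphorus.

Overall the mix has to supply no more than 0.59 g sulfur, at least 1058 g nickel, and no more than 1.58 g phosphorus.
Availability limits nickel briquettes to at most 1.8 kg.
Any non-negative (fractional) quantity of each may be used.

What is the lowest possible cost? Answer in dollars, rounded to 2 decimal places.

$40.99

This is a linear program. Let x1 = kg of scrap grade B, x2 = kg of ferrochrome, x3 = kg of pig iron, x4 = kg of ferrosilicon, x5 = kg of nickel briquettes.
Minimize 0.49x1 + 3.89x2 + 0.81x3 + 3.02x4 + 35.22x5 subject to:
  0.34x1 + 0.43x2 + 0.3x3 + 0.11x4 + 0.01x5 ≤ 0.59   (sulfur)
  1x1 + 3x2 + 909x5 ≥ 1058   (nickel)
  0.28x1 + 0.31x2 + 0.83x3 + 0.3x4 ≤ 1.58   (phosphorus)
  x5 ≤ 1.8
  x1, x2, x3, x4, x5 ≥ 0.
The minimum-cost mix takes nothing from scrap grade B, ferrochrome, pig iron, ferrosilicon — only nickel briquettes. Binding constraint: nickel.
Solving gives x5 = 1.1639.
Hence cost = 35.22·1.1639 = $40.9926.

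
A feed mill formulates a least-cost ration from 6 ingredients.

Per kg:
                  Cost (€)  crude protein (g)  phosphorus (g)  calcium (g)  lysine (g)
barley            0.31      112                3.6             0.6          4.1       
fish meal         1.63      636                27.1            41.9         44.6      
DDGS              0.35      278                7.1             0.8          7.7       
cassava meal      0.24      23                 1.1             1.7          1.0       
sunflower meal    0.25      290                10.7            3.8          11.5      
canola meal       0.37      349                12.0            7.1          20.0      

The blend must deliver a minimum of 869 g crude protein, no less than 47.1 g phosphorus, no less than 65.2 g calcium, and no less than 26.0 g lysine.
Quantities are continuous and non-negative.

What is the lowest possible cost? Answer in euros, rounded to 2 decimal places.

€2.60

Set it up as a linear program. Let x1 = kg of barley, x2 = kg of fish meal, x3 = kg of DDGS, x4 = kg of cassava meal, x5 = kg of sunflower meal, x6 = kg of canola meal.
Minimise 0.31x1 + 1.63x2 + 0.35x3 + 0.24x4 + 0.25x5 + 0.37x6 subject to:
  112x1 + 636x2 + 278x3 + 23x4 + 290x5 + 349x6 ≥ 869   (crude protein)
  3.6x1 + 27.1x2 + 7.1x3 + 1.1x4 + 10.7x5 + 12x6 ≥ 47.1   (phosphorus)
  0.6x1 + 41.9x2 + 0.8x3 + 1.7x4 + 3.8x5 + 7.1x6 ≥ 65.2   (calcium)
  4.1x1 + 44.6x2 + 7.7x3 + 1x4 + 11.5x5 + 20x6 ≥ 26   (lysine)
  x1, x2, x3, x4, x5, x6 ≥ 0.
The cheapest feasible vertex uses only fish meal, sunflower meal; barley, DDGS, cassava meal, canola meal are not used. There the phosphorus and calcium constraints are tight.
That vertex is x2 = 1.502, x5 = 0.5981.
Total cost: 1.63·1.502 + 0.25·0.5981 = 2.5978.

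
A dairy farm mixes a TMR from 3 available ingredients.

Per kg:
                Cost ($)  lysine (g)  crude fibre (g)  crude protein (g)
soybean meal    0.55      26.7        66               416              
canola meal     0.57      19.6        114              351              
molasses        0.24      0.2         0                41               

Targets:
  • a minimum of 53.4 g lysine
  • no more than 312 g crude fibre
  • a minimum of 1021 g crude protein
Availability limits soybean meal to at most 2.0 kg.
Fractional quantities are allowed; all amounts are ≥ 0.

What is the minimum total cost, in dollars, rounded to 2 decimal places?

Set it up as a linear program. Let x1 = kg of soybean meal, x2 = kg of canola meal, x3 = kg of molasses.
Minimize 0.55x1 + 0.57x2 + 0.24x3 with:
  26.7x1 + 19.6x2 + 0.2x3 ≥ 53.4   (lysine)
  66x1 + 114x2 ≤ 312   (crude fibre)
  416x1 + 351x2 + 41x3 ≥ 1021   (crude protein)
  x1 ≤ 2
  x1, x2, x3 ≥ 0.
The cheapest feasible vertex uses only soybean meal, canola meal; molasses is not used. There the crude protein and the soybean meal cap constraints are tight.
Solving gives x1 = 2, x2 = 0.5385.
Hence cost = 0.55·2 + 0.57·0.5385 = $1.4069.

$1.41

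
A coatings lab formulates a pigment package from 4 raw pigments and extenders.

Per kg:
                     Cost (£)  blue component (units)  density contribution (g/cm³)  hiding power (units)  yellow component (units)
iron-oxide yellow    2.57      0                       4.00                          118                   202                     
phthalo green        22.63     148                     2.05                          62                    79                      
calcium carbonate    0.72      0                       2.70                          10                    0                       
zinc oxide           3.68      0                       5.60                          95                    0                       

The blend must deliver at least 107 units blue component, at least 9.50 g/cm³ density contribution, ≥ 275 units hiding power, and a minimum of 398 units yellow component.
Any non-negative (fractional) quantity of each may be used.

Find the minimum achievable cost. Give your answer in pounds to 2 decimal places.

£21.42

Let x1 = kg of iron-oxide yellow, x2 = kg of phthalo green, x3 = kg of calcium carbonate, x4 = kg of zinc oxide.
Minimise 2.57x1 + 22.63x2 + 0.72x3 + 3.68x4 subject to:
  148x2 ≥ 107   (blue component)
  4x1 + 2.05x2 + 2.7x3 + 5.6x4 ≥ 9.5   (density contribution)
  118x1 + 62x2 + 10x3 + 95x4 ≥ 275   (hiding power)
  202x1 + 79x2 ≥ 398   (yellow component)
  x1, x2, x3, x4 ≥ 0.
The optimal basis is {iron-oxide yellow, phthalo green, calcium carbonate}; zinc oxide drops out. Binding constraints: blue component, density contribution, hiding power.
So iron-oxide yellow = 1.943 kg, phthalo green = 0.723 kg, calcium carbonate = 0.09121 kg.
Objective = 2.57·1.943 + 22.63·0.723 + 0.72·0.09121 = 21.4207.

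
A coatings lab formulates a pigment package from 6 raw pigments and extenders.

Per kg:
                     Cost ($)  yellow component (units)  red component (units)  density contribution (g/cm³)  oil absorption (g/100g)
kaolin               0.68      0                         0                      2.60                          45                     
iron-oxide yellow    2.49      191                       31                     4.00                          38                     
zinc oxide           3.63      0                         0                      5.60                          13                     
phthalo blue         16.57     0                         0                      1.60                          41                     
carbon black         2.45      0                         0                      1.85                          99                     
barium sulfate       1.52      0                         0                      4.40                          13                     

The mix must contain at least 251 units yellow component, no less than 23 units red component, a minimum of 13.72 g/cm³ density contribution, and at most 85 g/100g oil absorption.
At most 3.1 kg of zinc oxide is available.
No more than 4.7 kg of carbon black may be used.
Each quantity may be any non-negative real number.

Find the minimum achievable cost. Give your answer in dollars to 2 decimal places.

$6.14

Treat it as an LP. Let x1 = kg of kaolin, x2 = kg of iron-oxide yellow, x3 = kg of zinc oxide, x4 = kg of phthalo blue, x5 = kg of carbon black, x6 = kg of barium sulfate.
min 0.68x1 + 2.49x2 + 3.63x3 + 16.57x4 + 2.45x5 + 1.52x6 s.t.:
  191x2 ≥ 251   (yellow component)
  31x2 ≥ 23   (red component)
  2.6x1 + 4x2 + 5.6x3 + 1.6x4 + 1.85x5 + 4.4x6 ≥ 13.72   (density contribution)
  45x1 + 38x2 + 13x3 + 41x4 + 99x5 + 13x6 ≤ 85   (oil absorption)
  x3 ≤ 3.1
  x5 ≤ 4.7
  x1, x2, x3, x4, x5, x6 ≥ 0.
The minimum-cost mix takes nothing from zinc oxide, phthalo blue, carbon black — only kaolin, iron-oxide yellow, barium sulfate. There the yellow component, density contribution, oil absorption constraints are tight.
Solving gives x1 = 0.2695, x2 = 1.314, x6 = 1.764.
Hence cost = 0.68·0.2695 + 2.49·1.314 + 1.52·1.764 = $6.1364.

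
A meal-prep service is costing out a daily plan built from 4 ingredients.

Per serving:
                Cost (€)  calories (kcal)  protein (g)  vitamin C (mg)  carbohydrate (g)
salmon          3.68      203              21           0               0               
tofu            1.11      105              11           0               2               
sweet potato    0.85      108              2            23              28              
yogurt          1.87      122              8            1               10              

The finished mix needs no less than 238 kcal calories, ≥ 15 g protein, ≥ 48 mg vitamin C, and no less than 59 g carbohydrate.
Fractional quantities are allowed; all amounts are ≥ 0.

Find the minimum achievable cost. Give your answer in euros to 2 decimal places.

€2.87

Let x1 = servings of salmon, x2 = servings of tofu, x3 = servings of sweet potato, x4 = servings of yogurt.
Minimise 3.68x1 + 1.11x2 + 0.85x3 + 1.87x4 s.t.:
  203x1 + 105x2 + 108x3 + 122x4 ≥ 238   (calories)
  21x1 + 11x2 + 2x3 + 8x4 ≥ 15   (protein)
  23x3 + 1x4 ≥ 48   (vitamin C)
  2x2 + 28x3 + 10x4 ≥ 59   (carbohydrate)
  x1, x2, x3, x4 ≥ 0.
The minimum-cost mix takes nothing from salmon, yogurt — only tofu, sweet potato. The protein and vitamin C requirements are met with equality.
Optimal quantities: tofu = 0.9842 servings, sweet potato = 2.087 servings.
Total cost: 1.11·0.9842 + 0.85·2.087 = 2.8664.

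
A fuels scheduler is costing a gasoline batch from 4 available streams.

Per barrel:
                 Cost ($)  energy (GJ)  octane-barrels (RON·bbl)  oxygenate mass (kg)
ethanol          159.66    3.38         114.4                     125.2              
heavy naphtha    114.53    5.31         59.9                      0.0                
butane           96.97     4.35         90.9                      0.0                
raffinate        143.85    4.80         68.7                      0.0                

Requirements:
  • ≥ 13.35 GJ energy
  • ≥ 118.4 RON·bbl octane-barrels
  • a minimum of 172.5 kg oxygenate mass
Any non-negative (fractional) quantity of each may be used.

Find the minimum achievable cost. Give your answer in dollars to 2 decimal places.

Treat it as an LP. Let x1 = barrels of ethanol, x2 = barrels of heavy naphtha, x3 = barrels of butane, x4 = barrels of raffinate.
Minimize 159.66x1 + 114.53x2 + 96.97x3 + 143.85x4 s.t.:
  3.38x1 + 5.31x2 + 4.35x3 + 4.8x4 ≥ 13.35   (energy)
  114.4x1 + 59.9x2 + 90.9x3 + 68.7x4 ≥ 118.4   (octane-barrels)
  125.2x1 ≥ 172.5   (oxygenate mass)
  x1, x2, x3, x4 ≥ 0.
The minimum-cost mix takes nothing from butane, raffinate — only ethanol, heavy naphtha. Binding constraints: energy and oxygenate mass.
Solving gives x1 = 1.3778, x2 = 1.6371.
Cost = 159.66·1.3778 + 114.53·1.6371 = 407.4766.

$407.48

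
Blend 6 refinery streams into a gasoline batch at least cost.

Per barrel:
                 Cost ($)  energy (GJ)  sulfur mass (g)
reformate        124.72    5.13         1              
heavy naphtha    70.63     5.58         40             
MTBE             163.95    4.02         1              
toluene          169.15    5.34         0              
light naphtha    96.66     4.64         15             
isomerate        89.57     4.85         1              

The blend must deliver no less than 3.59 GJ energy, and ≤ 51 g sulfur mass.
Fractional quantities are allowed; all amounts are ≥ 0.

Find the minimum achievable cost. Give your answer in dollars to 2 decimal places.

$45.44

Treat it as an LP. Let x1 = barrels of reformate, x2 = barrels of heavy naphtha, x3 = barrels of MTBE, x4 = barrels of toluene, x5 = barrels of light naphtha, x6 = barrels of isomerate.
Minimize 124.72x1 + 70.63x2 + 163.95x3 + 169.15x4 + 96.66x5 + 89.57x6 with:
  5.13x1 + 5.58x2 + 4.02x3 + 5.34x4 + 4.64x5 + 4.85x6 ≥ 3.59   (energy)
  1x1 + 40x2 + 1x3 + 15x5 + 1x6 ≤ 51   (sulfur mass)
  x1, x2, x3, x4, x5, x6 ≥ 0.
The cheapest feasible vertex uses only heavy naphtha; reformate, MTBE, toluene, light naphtha, isomerate are not used. There the energy constraint is tight.
That vertex is x2 = 0.6434.
Hence cost = 70.63·0.6434 = $45.4433.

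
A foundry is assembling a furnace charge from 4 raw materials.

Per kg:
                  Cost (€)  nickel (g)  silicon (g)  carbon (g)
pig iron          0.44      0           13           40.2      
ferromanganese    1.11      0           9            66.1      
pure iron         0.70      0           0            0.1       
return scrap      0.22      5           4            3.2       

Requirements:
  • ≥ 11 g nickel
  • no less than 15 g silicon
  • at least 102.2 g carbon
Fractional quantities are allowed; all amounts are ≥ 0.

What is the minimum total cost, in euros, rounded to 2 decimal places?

€1.53

Let x1 = kg of pig iron, x2 = kg of ferromanganese, x3 = kg of pure iron, x4 = kg of return scrap.
min 0.44x1 + 1.11x2 + 0.7x3 + 0.22x4 with:
  5x4 ≥ 11   (nickel)
  13x1 + 9x2 + 4x4 ≥ 15   (silicon)
  40.2x1 + 66.1x2 + 0.1x3 + 3.2x4 ≥ 102.2   (carbon)
  x1, x2, x3, x4 ≥ 0.
The minimum-cost mix takes nothing from ferromanganese, pure iron — only pig iron, return scrap. The nickel and carbon requirements are met with equality.
Optimal quantities: pig iron = 2.367 kg, return scrap = 2.2 kg.
Total cost: 0.44·2.367 + 0.22·2.2 = 1.5255.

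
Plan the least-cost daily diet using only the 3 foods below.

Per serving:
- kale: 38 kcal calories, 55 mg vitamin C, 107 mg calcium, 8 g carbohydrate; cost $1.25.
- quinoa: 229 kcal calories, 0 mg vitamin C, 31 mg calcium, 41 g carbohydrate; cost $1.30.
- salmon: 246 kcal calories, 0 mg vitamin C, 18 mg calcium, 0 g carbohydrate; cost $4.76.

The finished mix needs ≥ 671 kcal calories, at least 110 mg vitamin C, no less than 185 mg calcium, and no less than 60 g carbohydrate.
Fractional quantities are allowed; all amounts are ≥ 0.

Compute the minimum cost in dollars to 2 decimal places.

$5.88

Let x1 = servings of kale, x2 = servings of quinoa, x3 = servings of salmon.
min 1.25x1 + 1.3x2 + 4.76x3 with:
  38x1 + 229x2 + 246x3 ≥ 671   (calories)
  55x1 ≥ 110   (vitamin C)
  107x1 + 31x2 + 18x3 ≥ 185   (calcium)
  8x1 + 41x2 ≥ 60   (carbohydrate)
  x1, x2, x3 ≥ 0.
The cheapest feasible vertex uses only kale, quinoa; salmon is not used. There the calories and vitamin C constraints are tight.
Solving gives x1 = 2, x2 = 2.598.
Hence cost = 1.25·2 + 1.3·2.598 = $5.8774.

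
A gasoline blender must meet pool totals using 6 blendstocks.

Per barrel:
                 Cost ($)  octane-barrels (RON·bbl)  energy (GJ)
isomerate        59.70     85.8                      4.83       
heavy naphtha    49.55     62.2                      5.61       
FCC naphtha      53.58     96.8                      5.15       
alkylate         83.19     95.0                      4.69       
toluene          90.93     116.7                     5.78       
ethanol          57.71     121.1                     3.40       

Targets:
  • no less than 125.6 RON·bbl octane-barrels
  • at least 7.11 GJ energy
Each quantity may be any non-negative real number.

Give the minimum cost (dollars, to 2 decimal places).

$72.33

Treat it as an LP. Let x1 = barrels of isomerate, x2 = barrels of heavy naphtha, x3 = barrels of FCC naphtha, x4 = barrels of alkylate, x5 = barrels of toluene, x6 = barrels of ethanol.
Minimise 59.7x1 + 49.55x2 + 53.58x3 + 83.19x4 + 90.93x5 + 57.71x6 with:
  85.8x1 + 62.2x2 + 96.8x3 + 95x4 + 116.7x5 + 121.1x6 ≥ 125.6   (octane-barrels)
  4.83x1 + 5.61x2 + 5.15x3 + 4.69x4 + 5.78x5 + 3.4x6 ≥ 7.11   (energy)
  x1, x2, x3, x4, x5, x6 ≥ 0.
The cheapest feasible vertex uses only heavy naphtha, FCC naphtha; isomerate, alkylate, toluene, ethanol are not used. There the octane-barrels and energy constraints are tight.
So heavy naphtha = 0.1859 barrels, FCC naphtha = 1.178 barrels.
Hence cost = 49.55·0.1859 + 53.58·1.178 = $72.3286.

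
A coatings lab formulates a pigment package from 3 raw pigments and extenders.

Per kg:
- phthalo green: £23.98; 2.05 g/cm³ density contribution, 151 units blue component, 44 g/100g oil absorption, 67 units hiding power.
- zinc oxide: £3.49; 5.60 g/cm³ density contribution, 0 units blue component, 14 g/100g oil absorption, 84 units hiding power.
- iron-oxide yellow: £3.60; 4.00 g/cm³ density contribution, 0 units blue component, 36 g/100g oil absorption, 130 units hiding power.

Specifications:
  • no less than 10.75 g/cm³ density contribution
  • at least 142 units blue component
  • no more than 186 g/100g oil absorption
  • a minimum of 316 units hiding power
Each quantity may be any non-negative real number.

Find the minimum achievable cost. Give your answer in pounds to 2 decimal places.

£29.96

Let x1 = kg of phthalo green, x2 = kg of zinc oxide, x3 = kg of iron-oxide yellow.
Minimize 23.98x1 + 3.49x2 + 3.6x3 s.t.:
  2.05x1 + 5.6x2 + 4x3 ≥ 10.75   (density contribution)
  151x1 ≥ 142   (blue component)
  44x1 + 14x2 + 36x3 ≤ 186   (oil absorption)
  67x1 + 84x2 + 130x3 ≥ 316   (hiding power)
  x1, x2, x3 ≥ 0.
The optimal mix uses every input. The density contribution, blue component, hiding power requirements are met with equality.
That vertex is x1 = 0.9404, x2 = 0.3442, x3 = 1.724.
Cost = 23.98·0.9404 + 3.49·0.3442 + 3.6·1.724 = 29.9585.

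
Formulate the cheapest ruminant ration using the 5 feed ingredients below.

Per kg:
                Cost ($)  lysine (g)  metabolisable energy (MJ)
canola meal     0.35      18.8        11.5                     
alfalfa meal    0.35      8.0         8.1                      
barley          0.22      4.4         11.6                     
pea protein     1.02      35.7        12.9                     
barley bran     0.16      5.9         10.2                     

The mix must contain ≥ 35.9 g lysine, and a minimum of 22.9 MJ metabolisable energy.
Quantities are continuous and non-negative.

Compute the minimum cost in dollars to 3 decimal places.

$0.676

This is a linear program. Let x1 = kg of canola meal, x2 = kg of alfalfa meal, x3 = kg of barley, x4 = kg of pea protein, x5 = kg of barley bran.
Minimize 0.35x1 + 0.35x2 + 0.22x3 + 1.02x4 + 0.16x5 subject to:
  18.8x1 + 8x2 + 4.4x3 + 35.7x4 + 5.9x5 ≥ 35.9   (lysine)
  11.5x1 + 8.1x2 + 11.6x3 + 12.9x4 + 10.2x5 ≥ 22.9   (metabolisable energy)
  x1, x2, x3, x4, x5 ≥ 0.
The optimal basis is {canola meal, barley bran}; alfalfa meal, barley, pea protein drop out. There the lysine and metabolisable energy constraints are tight.
So canola meal = 1.865 kg, barley bran = 0.1426 kg.
Hence cost = 0.35·1.865 + 0.16·0.1426 = $0.67557.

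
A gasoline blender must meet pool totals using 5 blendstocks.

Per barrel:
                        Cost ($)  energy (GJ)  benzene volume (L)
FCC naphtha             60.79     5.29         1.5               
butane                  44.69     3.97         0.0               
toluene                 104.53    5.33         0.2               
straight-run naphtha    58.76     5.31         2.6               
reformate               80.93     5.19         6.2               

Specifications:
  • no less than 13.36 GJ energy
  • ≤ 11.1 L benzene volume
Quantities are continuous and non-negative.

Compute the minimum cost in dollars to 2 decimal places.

$147.84

Treat it as an LP. Let x1 = barrels of FCC naphtha, x2 = barrels of butane, x3 = barrels of toluene, x4 = barrels of straight-run naphtha, x5 = barrels of reformate.
min 60.79x1 + 44.69x2 + 104.53x3 + 58.76x4 + 80.93x5 with:
  5.29x1 + 3.97x2 + 5.33x3 + 5.31x4 + 5.19x5 ≥ 13.36   (energy)
  1.5x1 + 0.2x3 + 2.6x4 + 6.2x5 ≤ 11.1   (benzene volume)
  x1, x2, x3, x4, x5 ≥ 0.
At the optimum only straight-run naphtha is positive (FCC naphtha, butane, toluene, reformate = 0). Binding constraint: energy.
Solving gives x4 = 2.516.
Total cost: 58.76·2.516 = 147.8402.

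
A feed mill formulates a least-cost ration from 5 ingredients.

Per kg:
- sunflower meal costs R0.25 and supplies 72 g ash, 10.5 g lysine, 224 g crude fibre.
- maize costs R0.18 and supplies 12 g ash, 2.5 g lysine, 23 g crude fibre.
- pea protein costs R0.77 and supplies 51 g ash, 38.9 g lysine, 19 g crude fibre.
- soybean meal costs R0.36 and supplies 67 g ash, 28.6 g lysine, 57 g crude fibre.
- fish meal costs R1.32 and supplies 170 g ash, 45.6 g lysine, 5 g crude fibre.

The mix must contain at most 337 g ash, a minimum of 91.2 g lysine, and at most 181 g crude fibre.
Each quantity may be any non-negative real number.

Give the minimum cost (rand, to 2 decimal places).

R1.15

Treat it as an LP. Let x1 = kg of sunflower meal, x2 = kg of maize, x3 = kg of pea protein, x4 = kg of soybean meal, x5 = kg of fish meal.
Minimize 0.25x1 + 0.18x2 + 0.77x3 + 0.36x4 + 1.32x5 s.t.:
  72x1 + 12x2 + 51x3 + 67x4 + 170x5 ≤ 337   (ash)
  10.5x1 + 2.5x2 + 38.9x3 + 28.6x4 + 45.6x5 ≥ 91.2   (lysine)
  224x1 + 23x2 + 19x3 + 57x4 + 5x5 ≤ 181   (crude fibre)
  x1, x2, x3, x4, x5 ≥ 0.
The cheapest feasible vertex uses only pea protein, soybean meal; sunflower meal, maize, fish meal are not used. Binding constraints: lysine and crude fibre.
That vertex is x3 = 0.01302, x4 = 3.171.
Objective = 0.77·0.01302 + 0.36·3.171 = 1.1516.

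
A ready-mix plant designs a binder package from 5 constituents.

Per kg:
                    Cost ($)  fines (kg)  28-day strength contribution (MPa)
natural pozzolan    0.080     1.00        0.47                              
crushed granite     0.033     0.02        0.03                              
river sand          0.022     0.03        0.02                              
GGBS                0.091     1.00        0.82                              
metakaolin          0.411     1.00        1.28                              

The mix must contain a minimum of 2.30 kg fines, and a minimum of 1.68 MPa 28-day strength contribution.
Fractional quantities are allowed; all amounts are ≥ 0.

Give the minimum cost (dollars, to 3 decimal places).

$0.203

Let x1 = kg of natural pozzolan, x2 = kg of crushed granite, x3 = kg of river sand, x4 = kg of GGBS, x5 = kg of metakaolin.
Minimise 0.08x1 + 0.033x2 + 0.022x3 + 0.091x4 + 0.411x5 s.t.:
  1x1 + 0.02x2 + 0.03x3 + 1x4 + 1x5 ≥ 2.3   (fines)
  0.47x1 + 0.03x2 + 0.02x3 + 0.82x4 + 1.28x5 ≥ 1.68   (28-day strength contribution)
  x1, x2, x3, x4, x5 ≥ 0.
At the optimum only natural pozzolan, GGBS are positive (crushed granite, river sand, metakaolin = 0). The fines and 28-day strength contribution requirements are met with equality.
Solving gives x1 = 0.5886, x4 = 1.711.
Objective = 0.08·0.5886 + 0.091·1.711 = 0.20279.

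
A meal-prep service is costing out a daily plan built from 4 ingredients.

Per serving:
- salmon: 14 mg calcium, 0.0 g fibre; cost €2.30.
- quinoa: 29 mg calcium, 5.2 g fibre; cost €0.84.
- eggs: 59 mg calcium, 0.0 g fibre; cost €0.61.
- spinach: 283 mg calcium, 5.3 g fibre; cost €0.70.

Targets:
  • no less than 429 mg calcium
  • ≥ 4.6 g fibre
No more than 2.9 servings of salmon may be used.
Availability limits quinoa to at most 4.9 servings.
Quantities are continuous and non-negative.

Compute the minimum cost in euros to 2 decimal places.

€1.06

Treat it as an LP. Let x1 = servings of salmon, x2 = servings of quinoa, x3 = servings of eggs, x4 = servings of spinach.
Minimise 2.3x1 + 0.84x2 + 0.61x3 + 0.7x4 subject to:
  14x1 + 29x2 + 59x3 + 283x4 ≥ 429   (calcium)
  5.2x2 + 5.3x4 ≥ 4.6   (fibre)
  x1 ≤ 2.9
  x2 ≤ 4.9
  x1, x2, x3, x4 ≥ 0.
The optimal basis is {spinach}; salmon, quinoa, eggs drop out. The calcium requirement is met with equality.
Solving gives x4 = 1.516.
Cost = 0.7·1.516 = 1.0612.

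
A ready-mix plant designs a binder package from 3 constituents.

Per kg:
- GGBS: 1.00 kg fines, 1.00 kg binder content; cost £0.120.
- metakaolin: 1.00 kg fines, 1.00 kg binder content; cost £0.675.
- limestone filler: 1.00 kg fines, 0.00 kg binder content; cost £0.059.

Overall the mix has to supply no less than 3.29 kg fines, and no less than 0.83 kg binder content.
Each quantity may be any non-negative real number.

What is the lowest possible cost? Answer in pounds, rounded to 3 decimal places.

Set it up as a linear program. Let x1 = kg of GGBS, x2 = kg of metakaolin, x3 = kg of limestone filler.
Minimize 0.12x1 + 0.675x2 + 0.059x3 s.t.:
  1x1 + 1x2 + 1x3 ≥ 3.29   (fines)
  1x1 + 1x2 ≥ 0.83   (binder content)
  x1, x2, x3 ≥ 0.
The cheapest feasible vertex uses only GGBS, limestone filler; metakaolin is not used. The fines and binder content requirements are met with equality.
Optimal quantities: GGBS = 0.83 kg, limestone filler = 2.46 kg.
Objective = 0.12·0.83 + 0.059·2.46 = 0.24474.

£0.245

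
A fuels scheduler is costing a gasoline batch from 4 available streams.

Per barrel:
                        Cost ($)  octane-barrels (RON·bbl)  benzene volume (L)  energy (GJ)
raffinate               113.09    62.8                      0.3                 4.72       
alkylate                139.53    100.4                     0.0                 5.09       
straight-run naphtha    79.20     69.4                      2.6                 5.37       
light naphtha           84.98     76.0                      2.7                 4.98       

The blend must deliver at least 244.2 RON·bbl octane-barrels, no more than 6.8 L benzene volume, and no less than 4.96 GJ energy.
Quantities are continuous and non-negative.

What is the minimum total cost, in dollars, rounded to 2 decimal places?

$287.39

Treat it as an LP. Let x1 = barrels of raffinate, x2 = barrels of alkylate, x3 = barrels of straight-run naphtha, x4 = barrels of light naphtha.
min 113.09x1 + 139.53x2 + 79.2x3 + 84.98x4 with:
  62.8x1 + 100.4x2 + 69.4x3 + 76x4 ≥ 244.2   (octane-barrels)
  0.3x1 + 2.6x3 + 2.7x4 ≤ 6.8   (benzene volume)
  4.72x1 + 5.09x2 + 5.37x3 + 4.98x4 ≥ 4.96   (energy)
  x1, x2, x3, x4 ≥ 0.
The cheapest feasible vertex uses only alkylate, light naphtha; raffinate, straight-run naphtha are not used. The octane-barrels and benzene volume requirements are met with equality.
That vertex is x2 = 0.52582, x4 = 2.5185.
Hence cost = 139.53·0.52582 + 84.98·2.5185 = $287.3898.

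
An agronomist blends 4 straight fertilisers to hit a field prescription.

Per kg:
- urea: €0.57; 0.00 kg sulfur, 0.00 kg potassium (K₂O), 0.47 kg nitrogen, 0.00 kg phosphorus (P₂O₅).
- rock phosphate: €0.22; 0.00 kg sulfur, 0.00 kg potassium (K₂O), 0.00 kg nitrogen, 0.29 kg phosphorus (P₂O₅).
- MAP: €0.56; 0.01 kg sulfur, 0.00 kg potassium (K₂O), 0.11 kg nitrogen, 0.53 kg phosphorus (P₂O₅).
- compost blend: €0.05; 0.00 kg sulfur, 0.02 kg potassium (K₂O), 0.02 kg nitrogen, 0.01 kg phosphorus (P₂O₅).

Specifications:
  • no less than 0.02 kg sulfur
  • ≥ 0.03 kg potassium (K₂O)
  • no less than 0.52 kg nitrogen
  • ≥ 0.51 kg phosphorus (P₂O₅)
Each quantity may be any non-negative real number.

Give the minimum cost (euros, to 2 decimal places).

€1.52

Let x1 = kg of urea, x2 = kg of rock phosphate, x3 = kg of MAP, x4 = kg of compost blend.
Minimise 0.57x1 + 0.22x2 + 0.56x3 + 0.05x4 with:
  0.01x3 ≥ 0.02   (sulfur)
  0.02x4 ≥ 0.03   (potassium (K₂O))
  0.47x1 + 0.11x3 + 0.02x4 ≥ 0.52   (nitrogen)
  0.29x2 + 0.53x3 + 0.01x4 ≥ 0.51   (phosphorus (P₂O₅))
  x1, x2, x3, x4 ≥ 0.
The cheapest feasible vertex uses only urea, MAP, compost blend; rock phosphate is not used. The sulfur, potassium (K₂O), nitrogen requirements are met with equality.
That vertex is x1 = 0.5745, x3 = 2, x4 = 1.5.
Cost = 0.57·0.5745 + 0.56·2 + 0.05·1.5 = 1.5225.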